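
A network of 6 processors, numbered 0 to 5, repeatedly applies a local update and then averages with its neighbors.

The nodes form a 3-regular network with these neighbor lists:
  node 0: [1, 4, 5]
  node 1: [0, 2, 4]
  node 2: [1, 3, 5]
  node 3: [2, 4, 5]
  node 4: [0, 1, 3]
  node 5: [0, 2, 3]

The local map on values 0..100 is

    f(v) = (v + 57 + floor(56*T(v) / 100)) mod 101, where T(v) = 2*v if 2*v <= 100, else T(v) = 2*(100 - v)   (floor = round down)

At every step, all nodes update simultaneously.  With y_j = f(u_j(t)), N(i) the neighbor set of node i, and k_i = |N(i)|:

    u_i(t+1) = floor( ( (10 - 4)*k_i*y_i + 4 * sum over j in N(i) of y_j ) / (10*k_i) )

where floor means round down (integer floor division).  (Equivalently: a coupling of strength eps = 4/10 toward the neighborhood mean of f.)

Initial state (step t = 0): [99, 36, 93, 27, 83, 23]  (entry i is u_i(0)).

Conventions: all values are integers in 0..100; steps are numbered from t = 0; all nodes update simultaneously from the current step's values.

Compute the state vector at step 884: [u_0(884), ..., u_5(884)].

Simulating step by step:
t=0: [99, 36, 93, 27, 83, 23]
t=1: [46, 41, 40, 23, 48, 19]
t=2: [57, 45, 43, 28, 47, 71]
t=3: [58, 52, 44, 30, 49, 51]
t=4: [60, 59, 48, 33, 54, 53]
t=5: [60, 59, 53, 38, 55, 55]
t=6: [60, 60, 57, 46, 57, 57]
t=7: [60, 60, 59, 56, 59, 59]
t=8: [60, 60, 60, 60, 60, 60]
t=9: [60, 60, 60, 60, 60, 60]

Answer: [60, 60, 60, 60, 60, 60]
Key observation: The state at step 8, [60, 60, 60, 60, 60, 60], reappears at step 9: the system is in a cycle of period 1 from step 8 on.  Therefore the state at step 884 equals the state at step 8 + ((884 - 8) mod 1) = 8, which is [60, 60, 60, 60, 60, 60].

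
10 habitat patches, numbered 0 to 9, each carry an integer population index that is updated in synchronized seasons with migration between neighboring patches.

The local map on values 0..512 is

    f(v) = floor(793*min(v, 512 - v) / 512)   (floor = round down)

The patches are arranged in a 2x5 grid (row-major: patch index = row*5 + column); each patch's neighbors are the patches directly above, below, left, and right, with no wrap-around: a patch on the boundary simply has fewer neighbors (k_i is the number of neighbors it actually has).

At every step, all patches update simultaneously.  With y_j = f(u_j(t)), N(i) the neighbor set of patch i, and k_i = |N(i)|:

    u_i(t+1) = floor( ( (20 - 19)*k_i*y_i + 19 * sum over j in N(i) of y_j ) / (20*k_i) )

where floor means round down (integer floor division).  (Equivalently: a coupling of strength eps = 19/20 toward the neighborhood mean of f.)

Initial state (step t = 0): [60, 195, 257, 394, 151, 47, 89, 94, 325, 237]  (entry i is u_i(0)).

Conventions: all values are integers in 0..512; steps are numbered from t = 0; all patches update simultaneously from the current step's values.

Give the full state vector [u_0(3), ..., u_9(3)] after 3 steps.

Simulating step by step:
t=0: [60, 195, 257, 394, 151, 47, 89, 94, 325, 237]
t=1: [182, 212, 218, 299, 272, 112, 171, 266, 234, 266]
t=2: [252, 295, 345, 355, 355, 267, 292, 324, 363, 367]
t=3: [359, 329, 288, 243, 233, 365, 335, 276, 251, 235]

Answer: [359, 329, 288, 243, 233, 365, 335, 276, 251, 235]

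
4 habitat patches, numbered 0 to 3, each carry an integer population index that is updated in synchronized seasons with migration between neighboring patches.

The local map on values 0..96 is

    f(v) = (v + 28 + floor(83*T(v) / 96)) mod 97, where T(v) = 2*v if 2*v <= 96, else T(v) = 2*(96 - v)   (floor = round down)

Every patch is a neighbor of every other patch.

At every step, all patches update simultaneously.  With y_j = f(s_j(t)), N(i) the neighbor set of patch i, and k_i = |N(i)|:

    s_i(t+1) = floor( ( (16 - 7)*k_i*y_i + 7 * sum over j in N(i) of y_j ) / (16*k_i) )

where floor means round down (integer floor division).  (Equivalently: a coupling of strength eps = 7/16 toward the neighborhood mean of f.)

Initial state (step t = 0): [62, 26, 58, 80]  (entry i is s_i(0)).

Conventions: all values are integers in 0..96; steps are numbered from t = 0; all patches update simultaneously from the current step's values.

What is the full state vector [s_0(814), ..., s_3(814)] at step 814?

Simulating step by step:
t=0: [62, 26, 58, 80]
t=1: [42, 21, 43, 36]
t=2: [48, 65, 50, 42]
t=3: [57, 51, 56, 50]
t=4: [56, 58, 56, 58]
t=5: [55, 54, 55, 54]
t=6: [56, 56, 56, 56]
t=7: [56, 56, 56, 56]

Answer: [56, 56, 56, 56]
Key observation: The state at step 6, [56, 56, 56, 56], reappears at step 7: the system is in a cycle of period 1 from step 6 on.  Therefore the state at step 814 equals the state at step 6 + ((814 - 6) mod 1) = 6, which is [56, 56, 56, 56].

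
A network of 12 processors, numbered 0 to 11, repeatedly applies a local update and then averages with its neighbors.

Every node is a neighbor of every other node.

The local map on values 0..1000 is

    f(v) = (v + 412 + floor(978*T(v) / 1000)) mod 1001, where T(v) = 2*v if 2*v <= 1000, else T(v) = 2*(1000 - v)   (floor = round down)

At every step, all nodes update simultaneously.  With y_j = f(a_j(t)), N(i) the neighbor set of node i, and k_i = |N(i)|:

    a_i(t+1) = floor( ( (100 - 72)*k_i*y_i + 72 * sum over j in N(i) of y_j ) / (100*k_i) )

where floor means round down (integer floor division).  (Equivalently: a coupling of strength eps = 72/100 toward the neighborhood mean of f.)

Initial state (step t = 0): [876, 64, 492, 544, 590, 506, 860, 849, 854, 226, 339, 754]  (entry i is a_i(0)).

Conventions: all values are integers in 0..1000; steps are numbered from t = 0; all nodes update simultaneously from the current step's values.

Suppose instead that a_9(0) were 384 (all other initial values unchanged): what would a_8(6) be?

Simulating step by step:
t=0: [876, 64, 492, 544, 590, 506, 860, 849, 854, 384, 339, 754]
t=1: [622, 638, 694, 690, 681, 698, 625, 628, 627, 626, 597, 647]
t=2: [752, 749, 737, 738, 740, 736, 751, 751, 751, 751, 757, 747]
t=3: [651, 652, 654, 654, 654, 655, 652, 652, 652, 652, 650, 652]
t=4: [742, 742, 742, 742, 742, 741, 742, 742, 742, 742, 743, 742]
t=5: [657, 657, 657, 657, 657, 657, 657, 657, 657, 657, 656, 657]
t=6: [738, 738, 738, 738, 738, 738, 738, 738, 738, 738, 738, 738]

Answer: a_8(6) = 738
Key observation: This trace re-runs the system from the modified initial state.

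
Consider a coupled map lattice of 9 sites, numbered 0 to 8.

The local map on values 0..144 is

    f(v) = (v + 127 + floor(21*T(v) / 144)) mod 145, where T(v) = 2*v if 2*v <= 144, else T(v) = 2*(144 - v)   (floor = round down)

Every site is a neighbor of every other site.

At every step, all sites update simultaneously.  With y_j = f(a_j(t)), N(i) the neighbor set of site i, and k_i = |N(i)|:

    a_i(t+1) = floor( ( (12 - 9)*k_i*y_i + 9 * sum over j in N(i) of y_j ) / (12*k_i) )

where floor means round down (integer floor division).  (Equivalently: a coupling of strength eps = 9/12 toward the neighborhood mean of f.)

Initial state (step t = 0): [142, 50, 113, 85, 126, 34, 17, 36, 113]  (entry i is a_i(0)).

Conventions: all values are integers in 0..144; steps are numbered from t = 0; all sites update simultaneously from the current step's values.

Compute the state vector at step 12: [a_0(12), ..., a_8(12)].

Answer: [79, 79, 79, 79, 79, 79, 79, 79, 79]

Derivation:
t=0: [142, 50, 113, 85, 126, 34, 17, 36, 113]
t=1: [78, 66, 75, 72, 76, 63, 59, 63, 75]
t=2: [71, 70, 71, 71, 71, 69, 68, 69, 71]
t=3: [72, 72, 72, 72, 72, 71, 71, 71, 72]
t=4: [74, 74, 74, 74, 74, 74, 74, 74, 74]
t=5: [76, 76, 76, 76, 76, 76, 76, 76, 76]
t=6: [77, 77, 77, 77, 77, 77, 77, 77, 77]
t=7: [78, 78, 78, 78, 78, 78, 78, 78, 78]
t=8: [79, 79, 79, 79, 79, 79, 79, 79, 79]
t=9: [79, 79, 79, 79, 79, 79, 79, 79, 79]
t=10: [79, 79, 79, 79, 79, 79, 79, 79, 79]
t=11: [79, 79, 79, 79, 79, 79, 79, 79, 79]
t=12: [79, 79, 79, 79, 79, 79, 79, 79, 79]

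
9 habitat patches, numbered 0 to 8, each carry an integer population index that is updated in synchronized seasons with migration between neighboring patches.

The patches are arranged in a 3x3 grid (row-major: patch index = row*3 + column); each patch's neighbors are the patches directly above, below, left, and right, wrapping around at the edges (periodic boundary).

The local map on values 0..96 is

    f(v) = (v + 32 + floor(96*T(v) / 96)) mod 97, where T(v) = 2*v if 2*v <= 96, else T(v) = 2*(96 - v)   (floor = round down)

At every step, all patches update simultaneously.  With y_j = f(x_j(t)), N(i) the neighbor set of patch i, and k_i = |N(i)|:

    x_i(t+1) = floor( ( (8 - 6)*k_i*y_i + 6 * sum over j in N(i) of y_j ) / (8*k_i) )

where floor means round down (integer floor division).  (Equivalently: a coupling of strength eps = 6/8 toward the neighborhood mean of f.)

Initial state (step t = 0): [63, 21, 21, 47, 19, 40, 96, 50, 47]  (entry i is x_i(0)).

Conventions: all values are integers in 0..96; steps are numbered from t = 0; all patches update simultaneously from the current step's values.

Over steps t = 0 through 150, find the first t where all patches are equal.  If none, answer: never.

Answer: 6
Key observation: Synchronization is absorbing here: once all patches are equal they stay equal, and step 6 is the first all-equal step.

Derivation:
t=0: [63, 21, 21, 47, 19, 40, 96, 50, 47]  (not all equal)
t=1: [71, 84, 78, 63, 79, 76, 62, 73, 67]  (not all equal)
t=2: [55, 49, 51, 57, 51, 54, 60, 54, 56]  (not all equal)
t=3: [72, 75, 74, 71, 74, 73, 70, 73, 71]  (not all equal)
t=4: [54, 53, 53, 55, 53, 54, 55, 54, 54]  (not all equal)
t=5: [73, 73, 73, 72, 73, 73, 72, 73, 73]  (not all equal)
t=6: [54, 54, 54, 54, 54, 54, 54, 54, 54]  (all equal)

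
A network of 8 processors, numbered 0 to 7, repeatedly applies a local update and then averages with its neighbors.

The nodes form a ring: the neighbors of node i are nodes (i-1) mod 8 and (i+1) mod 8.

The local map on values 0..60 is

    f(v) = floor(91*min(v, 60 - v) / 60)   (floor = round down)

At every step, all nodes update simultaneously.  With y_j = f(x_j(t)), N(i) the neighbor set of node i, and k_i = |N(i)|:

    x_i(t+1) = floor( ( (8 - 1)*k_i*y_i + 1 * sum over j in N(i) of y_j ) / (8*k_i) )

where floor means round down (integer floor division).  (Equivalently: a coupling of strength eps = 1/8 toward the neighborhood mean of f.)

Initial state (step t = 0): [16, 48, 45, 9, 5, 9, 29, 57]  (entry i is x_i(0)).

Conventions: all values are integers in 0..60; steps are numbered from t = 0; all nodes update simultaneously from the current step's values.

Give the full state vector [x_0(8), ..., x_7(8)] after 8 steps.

Simulating step by step:
t=0: [16, 48, 45, 9, 5, 9, 29, 57]
t=1: [22, 18, 21, 13, 7, 14, 38, 7]
t=2: [31, 27, 30, 19, 11, 21, 30, 12]
t=3: [41, 40, 43, 28, 17, 30, 42, 21]
t=4: [28, 29, 26, 39, 27, 42, 28, 30]
t=5: [42, 42, 38, 32, 38, 28, 41, 44]
t=6: [26, 27, 33, 40, 34, 40, 28, 24]
t=7: [38, 39, 39, 31, 37, 31, 40, 36]
t=8: [33, 31, 31, 41, 35, 41, 31, 35]

Answer: [33, 31, 31, 41, 35, 41, 31, 35]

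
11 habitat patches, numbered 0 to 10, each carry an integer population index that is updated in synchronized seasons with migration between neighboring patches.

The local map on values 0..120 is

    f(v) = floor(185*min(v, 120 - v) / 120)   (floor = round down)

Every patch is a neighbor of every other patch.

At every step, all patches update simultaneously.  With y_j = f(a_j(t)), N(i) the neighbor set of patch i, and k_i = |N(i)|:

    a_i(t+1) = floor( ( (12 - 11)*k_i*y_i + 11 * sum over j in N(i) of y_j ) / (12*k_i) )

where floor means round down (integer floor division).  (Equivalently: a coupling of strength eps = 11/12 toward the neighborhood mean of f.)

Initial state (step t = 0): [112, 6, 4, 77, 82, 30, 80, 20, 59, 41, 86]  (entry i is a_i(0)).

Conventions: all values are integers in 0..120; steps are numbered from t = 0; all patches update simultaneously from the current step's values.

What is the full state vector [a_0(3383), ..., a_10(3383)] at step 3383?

Answer: [50, 50, 50, 50, 50, 50, 50, 50, 50, 50, 50]
Key observation: The state at step 7, [66, 66, 66, 66, 66, 66, 66, 66, 66, 66, 66], reappears at step 13: the system is in a cycle of period 6 from step 7 on.  Therefore the state at step 3383 equals the state at step 7 + ((3383 - 7) mod 6) = 11, which is [50, 50, 50, 50, 50, 50, 50, 50, 50, 50, 50].

Derivation:
t=0: [112, 6, 4, 77, 82, 30, 80, 20, 59, 41, 86]
t=1: [45, 45, 45, 44, 44, 44, 44, 44, 44, 44, 44]
t=2: [67, 67, 67, 67, 67, 67, 67, 67, 67, 67, 67]
t=3: [81, 81, 81, 81, 81, 81, 81, 81, 81, 81, 81]
t=4: [60, 60, 60, 60, 60, 60, 60, 60, 60, 60, 60]
t=5: [92, 92, 92, 92, 92, 92, 92, 92, 92, 92, 92]
t=6: [43, 43, 43, 43, 43, 43, 43, 43, 43, 43, 43]
t=7: [66, 66, 66, 66, 66, 66, 66, 66, 66, 66, 66]
t=8: [83, 83, 83, 83, 83, 83, 83, 83, 83, 83, 83]
t=9: [57, 57, 57, 57, 57, 57, 57, 57, 57, 57, 57]
t=10: [87, 87, 87, 87, 87, 87, 87, 87, 87, 87, 87]
t=11: [50, 50, 50, 50, 50, 50, 50, 50, 50, 50, 50]
t=12: [77, 77, 77, 77, 77, 77, 77, 77, 77, 77, 77]
t=13: [66, 66, 66, 66, 66, 66, 66, 66, 66, 66, 66]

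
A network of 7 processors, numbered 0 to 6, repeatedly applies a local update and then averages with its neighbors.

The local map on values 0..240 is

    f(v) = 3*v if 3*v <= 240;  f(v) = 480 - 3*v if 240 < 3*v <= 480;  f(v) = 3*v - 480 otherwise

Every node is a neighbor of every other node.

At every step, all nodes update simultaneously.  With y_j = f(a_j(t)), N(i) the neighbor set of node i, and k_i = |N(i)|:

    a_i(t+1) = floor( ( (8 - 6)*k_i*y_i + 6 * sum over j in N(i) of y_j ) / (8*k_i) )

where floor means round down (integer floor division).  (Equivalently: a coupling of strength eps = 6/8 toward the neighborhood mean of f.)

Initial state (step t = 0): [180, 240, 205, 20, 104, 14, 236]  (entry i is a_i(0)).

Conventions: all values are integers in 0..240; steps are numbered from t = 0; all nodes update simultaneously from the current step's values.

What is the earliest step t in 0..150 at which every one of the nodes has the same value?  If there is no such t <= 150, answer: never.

Answer: never
Key observation: The state at step 8 reappears at step 10 — the system is in a cycle of period 2 from step 8 on.  No step 0..10 is synchronized, and the cycle repeats forever, so no step up to 150 (or ever) has all nodes equal.

Derivation:
t=0: [180, 240, 205, 20, 104, 14, 236]  (not all equal)
t=1: [124, 146, 133, 124, 137, 121, 145]  (not all equal)
t=2: [84, 76, 81, 84, 79, 85, 76]  (not all equal)
t=3: [229, 229, 231, 229, 231, 229, 229]  (not all equal)
t=4: [208, 208, 209, 208, 209, 208, 208]  (not all equal)
t=5: [144, 144, 145, 144, 145, 144, 144]  (not all equal)
t=6: [47, 47, 46, 47, 46, 47, 47]  (not all equal)
t=7: [140, 140, 139, 140, 139, 140, 140]  (not all equal)
t=8: [60, 60, 61, 60, 61, 60, 60]  (not all equal)
t=9: [180, 180, 181, 180, 181, 180, 180]  (not all equal)
t=10: [60, 60, 61, 60, 61, 60, 60]  (not all equal)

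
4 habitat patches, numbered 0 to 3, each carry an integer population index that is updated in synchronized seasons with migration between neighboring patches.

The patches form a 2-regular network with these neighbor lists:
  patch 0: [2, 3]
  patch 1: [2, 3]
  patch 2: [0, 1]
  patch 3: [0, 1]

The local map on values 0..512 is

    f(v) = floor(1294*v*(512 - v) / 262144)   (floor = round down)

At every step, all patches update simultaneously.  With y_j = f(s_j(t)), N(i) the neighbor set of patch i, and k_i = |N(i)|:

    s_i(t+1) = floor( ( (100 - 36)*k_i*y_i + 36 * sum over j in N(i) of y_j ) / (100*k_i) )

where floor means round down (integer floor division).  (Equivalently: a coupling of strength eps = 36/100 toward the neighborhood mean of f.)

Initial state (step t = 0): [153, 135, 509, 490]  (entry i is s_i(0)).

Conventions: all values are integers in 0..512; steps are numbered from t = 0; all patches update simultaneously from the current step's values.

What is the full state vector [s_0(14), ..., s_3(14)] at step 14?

Simulating step by step:
t=0: [153, 135, 509, 490]
t=1: [184, 171, 98, 127]
t=2: [269, 263, 233, 259]
t=3: [321, 322, 320, 322]
t=4: [302, 301, 302, 301]
t=5: [313, 313, 313, 313]
t=6: [307, 307, 307, 307]
t=7: [310, 310, 310, 310]
t=8: [309, 309, 309, 309]
t=9: [309, 309, 309, 309]
t=10: [309, 309, 309, 309]
t=11: [309, 309, 309, 309]
t=12: [309, 309, 309, 309]
t=13: [309, 309, 309, 309]
t=14: [309, 309, 309, 309]

Answer: [309, 309, 309, 309]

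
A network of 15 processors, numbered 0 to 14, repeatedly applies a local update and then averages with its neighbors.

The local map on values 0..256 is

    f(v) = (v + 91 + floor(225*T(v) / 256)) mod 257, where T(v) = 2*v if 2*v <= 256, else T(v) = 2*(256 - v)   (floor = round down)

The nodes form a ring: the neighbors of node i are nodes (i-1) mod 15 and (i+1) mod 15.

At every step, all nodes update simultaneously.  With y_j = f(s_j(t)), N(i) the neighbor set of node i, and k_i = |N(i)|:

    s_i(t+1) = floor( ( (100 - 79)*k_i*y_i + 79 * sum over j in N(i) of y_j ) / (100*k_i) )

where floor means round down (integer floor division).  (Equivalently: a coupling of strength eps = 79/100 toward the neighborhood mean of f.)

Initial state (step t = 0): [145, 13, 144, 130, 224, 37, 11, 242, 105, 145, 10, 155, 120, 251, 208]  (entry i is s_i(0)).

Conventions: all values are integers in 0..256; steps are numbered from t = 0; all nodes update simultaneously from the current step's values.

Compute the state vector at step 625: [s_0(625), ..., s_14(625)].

Answer: [161, 161, 161, 161, 161, 161, 161, 161, 161, 161, 161, 161, 161, 161, 161]
Key observation: The state at step 15, [161, 161, 161, 161, 161, 161, 161, 161, 161, 161, 161, 161, 161, 161, 161], reappears at step 16: the system is in a cycle of period 1 from step 15 on.  Therefore the state at step 625 equals the state at step 15 + ((625 - 15) mod 1) = 15, which is [161, 161, 161, 161, 161, 161, 161, 161, 161, 161, 161, 161, 161, 161, 161].

Derivation:
t=0: [145, 13, 144, 130, 224, 37, 11, 242, 105, 145, 10, 155, 120, 251, 208]
t=1: [136, 163, 159, 152, 173, 133, 141, 117, 134, 131, 159, 146, 136, 134, 131]
t=2: [173, 169, 163, 159, 170, 168, 171, 174, 172, 174, 175, 171, 178, 182, 181]
t=3: [150, 155, 159, 158, 158, 154, 154, 153, 152, 152, 152, 150, 149, 147, 148]
t=4: [168, 166, 164, 163, 165, 165, 167, 167, 168, 168, 168, 169, 171, 171, 171]
t=5: [156, 157, 159, 158, 158, 157, 157, 156, 156, 156, 155, 155, 154, 154, 154]
t=6: [165, 164, 164, 163, 164, 164, 165, 165, 165, 165, 165, 166, 166, 167, 166]
t=7: [158, 158, 159, 159, 159, 158, 158, 158, 158, 158, 158, 158, 157, 157, 157]
t=8: [164, 163, 163, 163, 163, 163, 164, 164, 164, 164, 164, 164, 164, 165, 164]
t=9: [159, 159, 160, 160, 160, 159, 159, 159, 159, 159, 159, 159, 158, 158, 158]
t=10: [163, 162, 162, 162, 162, 162, 163, 163, 163, 163, 163, 163, 163, 164, 163]
t=11: [160, 160, 161, 161, 161, 160, 160, 160, 160, 160, 160, 160, 159, 159, 159]
t=12: [162, 161, 161, 161, 161, 161, 162, 162, 162, 162, 162, 162, 162, 163, 162]
t=13: [161, 161, 161, 161, 161, 161, 161, 161, 161, 161, 161, 161, 160, 160, 160]
t=14: [161, 161, 161, 161, 161, 161, 161, 161, 161, 161, 161, 161, 161, 162, 161]
t=15: [161, 161, 161, 161, 161, 161, 161, 161, 161, 161, 161, 161, 161, 161, 161]
t=16: [161, 161, 161, 161, 161, 161, 161, 161, 161, 161, 161, 161, 161, 161, 161]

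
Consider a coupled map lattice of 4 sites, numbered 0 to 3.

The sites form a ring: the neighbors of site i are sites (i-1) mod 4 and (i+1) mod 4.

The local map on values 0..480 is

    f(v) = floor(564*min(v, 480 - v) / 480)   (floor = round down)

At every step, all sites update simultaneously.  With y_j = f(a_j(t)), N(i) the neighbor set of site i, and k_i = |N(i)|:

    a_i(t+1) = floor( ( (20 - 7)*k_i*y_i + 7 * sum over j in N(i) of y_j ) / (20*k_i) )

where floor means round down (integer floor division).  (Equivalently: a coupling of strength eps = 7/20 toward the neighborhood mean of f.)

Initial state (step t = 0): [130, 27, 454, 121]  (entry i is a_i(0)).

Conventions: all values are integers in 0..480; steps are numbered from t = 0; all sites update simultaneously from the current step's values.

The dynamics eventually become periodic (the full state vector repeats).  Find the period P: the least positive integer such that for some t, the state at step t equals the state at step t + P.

Simulating step by step:
t=0: [130, 27, 454, 121]
t=1: [129, 52, 49, 124]
t=2: [134, 76, 73, 130]
t=3: [144, 100, 97, 141]
t=4: [159, 125, 122, 156]
t=5: [178, 152, 150, 176]
t=6: [203, 183, 181, 201]
t=7: [233, 218, 216, 232]
t=8: [269, 258, 256, 268]
t=9: [249, 258, 260, 251]
t=10: [268, 261, 260, 267]
t=11: [250, 255, 256, 251]
t=12: [268, 264, 264, 268]
t=13: [249, 252, 252, 249]
t=14: [270, 267, 267, 270]
t=15: [246, 249, 249, 246]
t=16: [273, 271, 271, 273]
t=17: [243, 244, 244, 243]
t=18: [277, 277, 277, 277]
t=19: [238, 238, 238, 238]
t=20: [279, 279, 279, 279]
t=21: [236, 236, 236, 236]
t=22: [277, 277, 277, 277]

Answer: 4
Key observation: The state at step 18, [277, 277, 277, 277], reappears at step 22 — and no state repeats earlier — so the cycle the system enters has period 4.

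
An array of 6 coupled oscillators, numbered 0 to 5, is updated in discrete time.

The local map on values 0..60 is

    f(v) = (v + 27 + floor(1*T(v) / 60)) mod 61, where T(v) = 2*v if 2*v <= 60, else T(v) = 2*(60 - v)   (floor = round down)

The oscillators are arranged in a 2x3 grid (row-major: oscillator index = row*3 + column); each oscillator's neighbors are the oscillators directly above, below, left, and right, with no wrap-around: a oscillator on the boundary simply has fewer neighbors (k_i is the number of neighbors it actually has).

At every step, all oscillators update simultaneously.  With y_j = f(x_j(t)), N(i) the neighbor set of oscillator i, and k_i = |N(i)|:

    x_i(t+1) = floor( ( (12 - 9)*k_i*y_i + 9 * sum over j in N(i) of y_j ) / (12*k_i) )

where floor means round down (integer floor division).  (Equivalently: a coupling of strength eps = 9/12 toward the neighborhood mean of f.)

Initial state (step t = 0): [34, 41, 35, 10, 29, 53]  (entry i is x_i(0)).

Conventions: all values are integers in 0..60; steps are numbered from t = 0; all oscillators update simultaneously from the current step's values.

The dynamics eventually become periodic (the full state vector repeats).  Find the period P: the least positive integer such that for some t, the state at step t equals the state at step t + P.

Simulating step by step:
t=0: [34, 41, 35, 10, 29, 53]
t=1: [16, 16, 10, 30, 29, 26]
t=2: [48, 44, 45, 51, 52, 48]
t=3: [13, 13, 11, 16, 14, 14]
t=4: [41, 39, 39, 41, 41, 39]
t=5: [6, 6, 5, 7, 6, 5]
t=6: [33, 32, 32, 33, 33, 32]
t=7: [59, 59, 59, 60, 59, 59]
t=8: [25, 25, 25, 25, 25, 25]
t=9: [52, 52, 52, 52, 52, 52]
t=10: [18, 18, 18, 18, 18, 18]
t=11: [45, 45, 45, 45, 45, 45]
t=12: [11, 11, 11, 11, 11, 11]
t=13: [38, 38, 38, 38, 38, 38]
t=14: [4, 4, 4, 4, 4, 4]
t=15: [31, 31, 31, 31, 31, 31]
t=16: [58, 58, 58, 58, 58, 58]
t=17: [24, 24, 24, 24, 24, 24]
t=18: [51, 51, 51, 51, 51, 51]
t=19: [17, 17, 17, 17, 17, 17]
t=20: [44, 44, 44, 44, 44, 44]
t=21: [10, 10, 10, 10, 10, 10]
t=22: [37, 37, 37, 37, 37, 37]
t=23: [3, 3, 3, 3, 3, 3]
t=24: [30, 30, 30, 30, 30, 30]
t=25: [58, 58, 58, 58, 58, 58]

Answer: 9
Key observation: The state at step 16, [58, 58, 58, 58, 58, 58], reappears at step 25 — and no state repeats earlier — so the cycle the system enters has period 9.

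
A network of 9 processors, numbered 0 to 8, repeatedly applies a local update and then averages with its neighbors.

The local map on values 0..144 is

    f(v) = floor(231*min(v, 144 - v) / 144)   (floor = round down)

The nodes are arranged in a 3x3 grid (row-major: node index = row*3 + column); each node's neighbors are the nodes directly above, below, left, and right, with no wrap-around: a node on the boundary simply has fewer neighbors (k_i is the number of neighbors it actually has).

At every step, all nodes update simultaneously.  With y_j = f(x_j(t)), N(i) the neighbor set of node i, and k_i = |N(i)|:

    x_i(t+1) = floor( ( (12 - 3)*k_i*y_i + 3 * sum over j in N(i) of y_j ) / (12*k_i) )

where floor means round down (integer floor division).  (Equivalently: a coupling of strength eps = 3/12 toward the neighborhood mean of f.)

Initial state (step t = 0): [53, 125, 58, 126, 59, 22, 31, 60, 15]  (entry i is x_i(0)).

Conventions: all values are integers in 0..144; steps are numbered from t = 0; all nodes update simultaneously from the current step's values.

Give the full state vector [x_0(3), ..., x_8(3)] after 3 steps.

Answer: [78, 95, 83, 107, 88, 107, 99, 87, 97]

Derivation:
t=0: [53, 125, 58, 126, 59, 22, 31, 60, 15]
t=1: [71, 45, 77, 40, 82, 43, 52, 85, 34]
t=2: [101, 80, 97, 72, 92, 72, 82, 90, 60]
t=3: [78, 95, 83, 107, 88, 107, 99, 87, 97]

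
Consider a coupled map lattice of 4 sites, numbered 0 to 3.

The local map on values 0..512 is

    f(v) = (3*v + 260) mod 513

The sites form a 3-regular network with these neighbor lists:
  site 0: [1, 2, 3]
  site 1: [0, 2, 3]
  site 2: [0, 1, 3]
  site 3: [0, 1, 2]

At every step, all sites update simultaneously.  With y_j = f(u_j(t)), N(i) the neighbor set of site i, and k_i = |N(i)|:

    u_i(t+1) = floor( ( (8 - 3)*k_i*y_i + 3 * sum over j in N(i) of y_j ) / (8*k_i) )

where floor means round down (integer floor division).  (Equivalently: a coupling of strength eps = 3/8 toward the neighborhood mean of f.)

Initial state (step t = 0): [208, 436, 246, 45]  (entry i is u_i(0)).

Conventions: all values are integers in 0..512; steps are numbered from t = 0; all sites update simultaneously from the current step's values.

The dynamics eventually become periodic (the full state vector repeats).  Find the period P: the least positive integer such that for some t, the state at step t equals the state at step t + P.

Answer: 22
Key observation: The state at step 91, [260, 260, 250, 250], reappears at step 113 — and no state repeats earlier — so the cycle the system enters has period 22.

Derivation:
t=0: [208, 436, 246, 45]
t=1: [345, 174, 402, 357]
t=2: [294, 294, 380, 312]
t=3: [155, 155, 284, 182]
t=4: [206, 206, 143, 246]
t=5: [356, 356, 261, 416]
t=6: [288, 288, 146, 378]
t=7: [142, 142, 186, 277]
t=8: [176, 176, 242, 122]
t=9: [279, 279, 378, 198]
t=10: [141, 141, 290, 276]
t=11: [148, 148, 115, 94]
t=12: [158, 158, 108, 77]
t=13: [236, 236, 161, 371]
t=14: [413, 413, 300, 359]
t=15: [410, 410, 240, 329]
t=16: [434, 434, 435, 312]
t=17: [41, 41, 43, 115]
t=18: [347, 347, 350, 201]
t=19: [285, 285, 290, 323]
t=20: [105, 105, 112, 162]
t=21: [86, 86, 96, 171]
t=22: [40, 40, 55, 168]
t=23: [369, 369, 392, 305]
t=24: [325, 325, 360, 229]
t=25: [250, 250, 302, 362]
t=26: [430, 430, 251, 341]
t=27: [102, 102, 347, 225]
t=28: [126, 126, 237, 311]
t=29: [171, 171, 338, 192]
t=30: [266, 266, 260, 297]
t=31: [41, 41, 32, 87]
t=32: [332, 332, 319, 145]
t=33: [219, 219, 199, 195]
t=34: [387, 387, 357, 351]
t=35: [370, 370, 325, 316]
t=36: [306, 306, 239, 225]
t=37: [224, 224, 380, 359]
t=38: [399, 399, 377, 345]
t=39: [402, 402, 369, 321]
t=40: [397, 397, 347, 275]
t=41: [360, 360, 285, 177]
t=42: [281, 281, 168, 263]
t=43: [92, 92, 179, 65]
t=44: [109, 109, 240, 325]
t=45: [140, 140, 336, 207]
t=46: [201, 201, 239, 302]
t=47: [338, 338, 395, 233]
t=48: [294, 294, 379, 393]
t=49: [185, 185, 312, 333]
t=50: [276, 276, 210, 242]
t=51: [152, 152, 310, 358]
t=52: [211, 211, 191, 263]
t=53: [327, 327, 297, 149]
t=54: [201, 201, 156, 190]
t=55: [329, 329, 261, 312]
t=56: [189, 189, 87, 163]
t=57: [266, 266, 113, 227]
t=58: [88, 88, 115, 286]
t=59: [31, 31, 71, 71]
t=60: [383, 383, 443, 443]
t=61: [299, 299, 133, 133]
t=62: [134, 134, 142, 142]
t=63: [155, 155, 167, 167]
t=64: [221, 221, 239, 239]
t=65: [423, 423, 450, 450]
t=66: [395, 395, 179, 179]
t=67: [385, 385, 317, 317]
t=68: [338, 338, 236, 236]
t=69: [299, 299, 403, 403]
t=70: [209, 209, 365, 365]
t=71: [362, 362, 340, 340]
t=72: [303, 303, 270, 270]
t=73: [118, 118, 68, 68]
t=74: [191, 191, 373, 373]
t=75: [328, 328, 344, 344]
t=76: [230, 230, 254, 254]
t=77: [455, 455, 491, 491]
t=78: [113, 113, 167, 167]
t=79: [126, 126, 207, 207]
t=80: [185, 185, 307, 307]
t=81: [265, 265, 191, 191]
t=82: [101, 101, 247, 247]
t=83: [159, 159, 378, 378]
t=84: [260, 260, 332, 332]
t=85: [68, 68, 176, 176]
t=86: [416, 416, 322, 322]
t=87: [411, 411, 270, 270]
t=88: [361, 361, 149, 149]
t=89: [286, 286, 224, 224]
t=90: [173, 173, 337, 337]
t=91: [260, 260, 250, 250]
t=92: [134, 134, 376, 376]
t=93: [202, 202, 308, 308]
t=94: [304, 304, 206, 206]
t=95: [200, 200, 310, 310]
t=96: [301, 301, 209, 209]
t=97: [196, 196, 314, 314]
t=98: [295, 295, 215, 215]
t=99: [187, 187, 323, 323]
t=100: [281, 281, 229, 229]
t=101: [166, 166, 344, 344]
t=102: [250, 250, 260, 260]
t=103: [376, 376, 134, 134]
t=104: [308, 308, 202, 202]
t=105: [206, 206, 304, 304]
t=106: [310, 310, 200, 200]
t=107: [209, 209, 301, 301]
t=108: [314, 314, 196, 196]
t=109: [215, 215, 295, 295]
t=110: [323, 323, 187, 187]
t=111: [229, 229, 281, 281]
t=112: [344, 344, 166, 166]
t=113: [260, 260, 250, 250]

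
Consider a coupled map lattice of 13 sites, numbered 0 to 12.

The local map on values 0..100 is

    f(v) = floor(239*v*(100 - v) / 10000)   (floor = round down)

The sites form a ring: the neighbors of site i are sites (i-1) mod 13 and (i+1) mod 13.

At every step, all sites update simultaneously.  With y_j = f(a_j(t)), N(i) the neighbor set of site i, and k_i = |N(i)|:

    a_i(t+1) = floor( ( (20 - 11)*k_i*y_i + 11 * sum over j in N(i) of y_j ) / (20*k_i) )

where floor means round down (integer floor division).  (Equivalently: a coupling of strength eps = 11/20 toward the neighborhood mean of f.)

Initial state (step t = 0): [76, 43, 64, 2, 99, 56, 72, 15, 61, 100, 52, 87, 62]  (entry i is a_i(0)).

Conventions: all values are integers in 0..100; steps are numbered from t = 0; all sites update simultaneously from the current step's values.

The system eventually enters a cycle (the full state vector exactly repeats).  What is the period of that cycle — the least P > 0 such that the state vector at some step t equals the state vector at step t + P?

Answer: 1
Key observation: The state at step 5, [58, 58, 58, 58, 58, 58, 58, 58, 58, 58, 58, 58, 58], reappears at step 6 — and no state repeats earlier — so the cycle the system enters has period 1.

Derivation:
t=0: [76, 43, 64, 2, 99, 56, 72, 15, 61, 100, 52, 87, 62]
t=1: [50, 53, 41, 17, 17, 39, 45, 42, 33, 31, 33, 43, 44]
t=2: [58, 58, 50, 39, 39, 50, 57, 56, 53, 51, 53, 56, 58]
t=3: [58, 58, 57, 56, 56, 57, 58, 58, 58, 59, 58, 58, 58]
t=4: [58, 58, 58, 58, 58, 58, 58, 58, 57, 57, 57, 58, 58]
t=5: [58, 58, 58, 58, 58, 58, 58, 58, 58, 58, 58, 58, 58]
t=6: [58, 58, 58, 58, 58, 58, 58, 58, 58, 58, 58, 58, 58]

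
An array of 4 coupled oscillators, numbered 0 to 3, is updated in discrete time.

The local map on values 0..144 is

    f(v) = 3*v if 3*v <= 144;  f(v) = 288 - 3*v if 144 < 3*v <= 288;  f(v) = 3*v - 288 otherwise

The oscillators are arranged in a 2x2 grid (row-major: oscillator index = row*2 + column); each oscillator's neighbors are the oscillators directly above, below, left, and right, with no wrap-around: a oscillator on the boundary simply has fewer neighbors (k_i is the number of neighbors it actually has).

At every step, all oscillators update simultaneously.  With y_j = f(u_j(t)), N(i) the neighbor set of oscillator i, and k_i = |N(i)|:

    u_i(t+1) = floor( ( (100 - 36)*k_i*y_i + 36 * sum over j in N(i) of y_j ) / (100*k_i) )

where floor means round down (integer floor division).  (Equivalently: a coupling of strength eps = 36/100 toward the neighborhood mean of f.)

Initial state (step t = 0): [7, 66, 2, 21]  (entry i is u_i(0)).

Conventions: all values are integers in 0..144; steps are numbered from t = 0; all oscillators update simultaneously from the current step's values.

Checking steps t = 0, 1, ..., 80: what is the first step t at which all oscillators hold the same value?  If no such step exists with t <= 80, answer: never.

Answer: 38
Key observation: Synchronization is absorbing here: once all oscillators are equal they stay equal, and step 38 is the first all-equal step.

Derivation:
t=0: [7, 66, 2, 21]  (not all equal)
t=1: [30, 72, 18, 57]  (not all equal)
t=2: [80, 83, 71, 97]  (not all equal)
t=3: [51, 34, 57, 22]  (not all equal)
t=4: [125, 101, 111, 81]  (not all equal)
t=5: [66, 33, 52, 39]  (not all equal)
t=6: [99, 100, 121, 116]  (not all equal)
t=7: [21, 20, 60, 54]  (not all equal)
t=8: [70, 72, 103, 110]  (not all equal)
t=9: [66, 67, 35, 43]  (not all equal)
t=10: [92, 95, 106, 117]  (not all equal)
t=11: [13, 15, 32, 46]  (not all equal)
t=12: [50, 60, 93, 113]  (not all equal)
t=13: [109, 103, 39, 53]  (not all equal)
t=14: [49, 43, 105, 107]  (not all equal)
t=15: [118, 113, 48, 49]  (not all equal)
t=16: [77, 69, 129, 125]  (not all equal)
t=17: [68, 77, 89, 88]  (not all equal)
t=18: [67, 55, 32, 29]  (not all equal)
t=19: [95, 110, 92, 95]  (not all equal)
t=20: [11, 27, 8, 11]  (not all equal)
t=21: [40, 63, 27, 40]  (not all equal)
t=22: [109, 106, 95, 109]  (not all equal)
t=23: [30, 33, 15, 30]  (not all equal)
t=24: [83, 95, 61, 83]  (not all equal)
t=25: [44, 15, 81, 44]  (not all equal)
t=26: [100, 76, 76, 100]  (not all equal)
t=27: [29, 42, 42, 29]  (not all equal)
t=28: [101, 111, 111, 101]  (not all equal)
t=29: [25, 34, 34, 25]  (not all equal)
t=30: [84, 92, 92, 84]  (not all equal)
t=31: [27, 20, 20, 27]  (not all equal)
t=32: [73, 67, 67, 73]  (not all equal)
t=33: [75, 80, 80, 75]  (not all equal)
t=34: [57, 53, 53, 57]  (not all equal)
t=35: [121, 124, 124, 121]  (not all equal)
t=36: [78, 80, 80, 78]  (not all equal)
t=37: [51, 50, 50, 51]  (not all equal)
t=38: [136, 136, 136, 136]  (all equal)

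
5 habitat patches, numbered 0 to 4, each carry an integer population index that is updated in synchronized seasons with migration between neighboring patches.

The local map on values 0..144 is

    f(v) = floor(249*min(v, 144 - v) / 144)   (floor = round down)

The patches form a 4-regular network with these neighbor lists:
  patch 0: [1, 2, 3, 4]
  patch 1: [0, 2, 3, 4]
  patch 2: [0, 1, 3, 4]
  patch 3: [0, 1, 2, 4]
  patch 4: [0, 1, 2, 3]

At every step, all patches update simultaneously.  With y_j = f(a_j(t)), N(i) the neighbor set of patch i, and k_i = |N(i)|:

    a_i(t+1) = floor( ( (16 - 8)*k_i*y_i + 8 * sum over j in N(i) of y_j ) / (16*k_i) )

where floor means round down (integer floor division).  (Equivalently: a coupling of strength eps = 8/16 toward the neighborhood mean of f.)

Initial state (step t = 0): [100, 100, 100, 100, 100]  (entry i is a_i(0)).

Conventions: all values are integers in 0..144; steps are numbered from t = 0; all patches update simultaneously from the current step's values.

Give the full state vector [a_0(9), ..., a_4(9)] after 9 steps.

Answer: [103, 103, 103, 103, 103]

Derivation:
t=0: [100, 100, 100, 100, 100]
t=1: [76, 76, 76, 76, 76]
t=2: [117, 117, 117, 117, 117]
t=3: [46, 46, 46, 46, 46]
t=4: [79, 79, 79, 79, 79]
t=5: [112, 112, 112, 112, 112]
t=6: [55, 55, 55, 55, 55]
t=7: [95, 95, 95, 95, 95]
t=8: [84, 84, 84, 84, 84]
t=9: [103, 103, 103, 103, 103]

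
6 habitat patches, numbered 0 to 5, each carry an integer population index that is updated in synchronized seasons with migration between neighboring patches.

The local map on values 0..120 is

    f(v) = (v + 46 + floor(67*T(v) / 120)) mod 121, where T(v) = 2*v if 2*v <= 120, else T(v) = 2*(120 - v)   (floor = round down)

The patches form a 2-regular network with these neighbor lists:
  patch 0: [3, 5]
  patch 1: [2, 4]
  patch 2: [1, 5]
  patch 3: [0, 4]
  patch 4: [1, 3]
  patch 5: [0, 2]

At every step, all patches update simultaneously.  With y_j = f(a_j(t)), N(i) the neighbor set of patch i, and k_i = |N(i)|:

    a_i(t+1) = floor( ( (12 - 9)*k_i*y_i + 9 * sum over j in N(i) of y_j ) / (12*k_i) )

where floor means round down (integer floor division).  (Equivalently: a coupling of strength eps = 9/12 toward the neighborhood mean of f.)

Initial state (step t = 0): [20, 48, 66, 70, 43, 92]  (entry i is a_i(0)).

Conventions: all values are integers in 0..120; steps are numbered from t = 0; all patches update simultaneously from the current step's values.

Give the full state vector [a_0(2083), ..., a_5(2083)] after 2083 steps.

Answer: [24, 24, 24, 24, 24, 24]
Key observation: The state at step 18, [47, 47, 47, 47, 47, 47], reappears at step 21: the system is in a cycle of period 3 from step 18 on.  Therefore the state at step 2083 equals the state at step 18 + ((2083 - 18) mod 3) = 19, which is [24, 24, 24, 24, 24, 24].

Derivation:
t=0: [20, 48, 66, 70, 43, 92]
t=1: [58, 31, 40, 51, 32, 64]
t=2: [42, 73, 63, 68, 81, 33]
t=3: [65, 50, 74, 36, 50, 52]
t=4: [26, 37, 36, 30, 19, 46]
t=5: [74, 33, 9, 97, 63, 43]
t=6: [36, 72, 65, 49, 73, 47]
t=7: [19, 50, 40, 26, 41, 25]
t=8: [96, 15, 50, 61, 51, 60]
t=9: [50, 42, 55, 42, 56, 41]
t=10: [16, 34, 19, 30, 20, 29]
t=11: [100, 94, 105, 89, 106, 88]
t=12: [47, 46, 47, 46, 47, 46]
t=13: [22, 23, 22, 23, 22, 23]
t=14: [93, 92, 93, 92, 93, 92]
t=15: [48, 48, 48, 48, 48, 48]
t=16: [26, 26, 26, 26, 26, 26]
t=17: [101, 101, 101, 101, 101, 101]
t=18: [47, 47, 47, 47, 47, 47]
t=19: [24, 24, 24, 24, 24, 24]
t=20: [96, 96, 96, 96, 96, 96]
t=21: [47, 47, 47, 47, 47, 47]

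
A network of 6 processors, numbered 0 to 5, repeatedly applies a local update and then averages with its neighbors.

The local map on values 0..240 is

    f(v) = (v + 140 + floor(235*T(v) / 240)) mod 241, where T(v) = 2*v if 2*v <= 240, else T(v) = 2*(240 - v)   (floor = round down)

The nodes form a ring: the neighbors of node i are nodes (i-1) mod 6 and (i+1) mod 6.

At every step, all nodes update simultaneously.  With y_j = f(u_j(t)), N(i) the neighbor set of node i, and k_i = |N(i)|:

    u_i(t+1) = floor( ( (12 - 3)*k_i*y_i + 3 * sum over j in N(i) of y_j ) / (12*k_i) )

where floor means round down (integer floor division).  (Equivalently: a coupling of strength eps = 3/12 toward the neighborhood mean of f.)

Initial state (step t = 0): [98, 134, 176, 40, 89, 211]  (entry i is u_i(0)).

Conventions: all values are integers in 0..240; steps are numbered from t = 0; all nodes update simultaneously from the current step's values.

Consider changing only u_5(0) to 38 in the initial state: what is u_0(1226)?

Answer: u_0(1226) = 188
Key observation: The state at step 18, [188, 188, 189, 189, 189, 188], reappears at step 20: the system is in a cycle of period 2 from step 18 on.  Therefore the state at step 1226 equals the state at step 18 + ((1226 - 18) mod 2) = 18, which is [188, 188, 189, 189, 189, 188].

Derivation:
t=0: [98, 134, 176, 40, 89, 38]
t=1: [172, 228, 182, 58, 125, 52]
t=2: [178, 162, 173, 77, 21, 65]
t=3: [186, 209, 194, 145, 178, 118]
t=4: [164, 172, 187, 220, 178, 53]
t=5: [190, 203, 187, 166, 175, 92]
t=6: [182, 177, 189, 205, 198, 176]
t=7: [195, 196, 186, 174, 180, 196]
t=8: [181, 182, 190, 199, 194, 183]
t=9: [194, 193, 186, 179, 183, 192]
t=10: [183, 184, 190, 195, 192, 185]
t=11: [192, 191, 186, 182, 185, 190]
t=12: [185, 185, 189, 193, 190, 186]
t=13: [190, 190, 187, 184, 186, 189]
t=14: [186, 186, 189, 191, 189, 187]
t=15: [189, 189, 187, 185, 187, 188]
t=16: [187, 187, 189, 190, 189, 188]
t=17: [188, 188, 187, 186, 187, 188]
t=18: [188, 188, 189, 189, 189, 188]
t=19: [188, 187, 187, 187, 187, 187]
t=20: [188, 188, 189, 189, 189, 188]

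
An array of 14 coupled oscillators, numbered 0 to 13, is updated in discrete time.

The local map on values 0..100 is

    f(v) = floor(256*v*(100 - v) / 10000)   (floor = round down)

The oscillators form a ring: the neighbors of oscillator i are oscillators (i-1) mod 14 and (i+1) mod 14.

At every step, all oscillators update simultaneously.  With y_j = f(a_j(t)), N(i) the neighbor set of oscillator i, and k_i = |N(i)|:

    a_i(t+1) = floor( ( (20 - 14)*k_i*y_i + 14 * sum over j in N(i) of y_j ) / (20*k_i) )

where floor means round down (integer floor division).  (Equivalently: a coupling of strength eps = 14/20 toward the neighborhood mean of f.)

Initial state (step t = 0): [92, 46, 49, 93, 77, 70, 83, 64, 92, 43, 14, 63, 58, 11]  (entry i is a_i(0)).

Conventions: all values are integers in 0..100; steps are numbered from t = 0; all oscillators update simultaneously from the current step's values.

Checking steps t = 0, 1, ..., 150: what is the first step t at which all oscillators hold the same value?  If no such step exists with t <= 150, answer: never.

Simulating step by step:
t=0: [92, 46, 49, 93, 77, 70, 83, 64, 92, 43, 14, 63, 58, 11]  (not all equal)
t=1: [36, 47, 46, 42, 37, 44, 49, 36, 47, 35, 51, 49, 48, 35]  (not all equal)
t=2: [59, 61, 62, 61, 61, 61, 61, 61, 59, 61, 61, 63, 61, 59]  (not all equal)
t=3: [60, 60, 60, 60, 60, 60, 60, 60, 60, 60, 59, 59, 60, 60]  (not all equal)
t=4: [61, 61, 61, 61, 61, 61, 61, 61, 61, 61, 61, 61, 61, 61]  (all equal)

Answer: 4
Key observation: Synchronization is absorbing here: once all oscillators are equal they stay equal, and step 4 is the first all-equal step.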